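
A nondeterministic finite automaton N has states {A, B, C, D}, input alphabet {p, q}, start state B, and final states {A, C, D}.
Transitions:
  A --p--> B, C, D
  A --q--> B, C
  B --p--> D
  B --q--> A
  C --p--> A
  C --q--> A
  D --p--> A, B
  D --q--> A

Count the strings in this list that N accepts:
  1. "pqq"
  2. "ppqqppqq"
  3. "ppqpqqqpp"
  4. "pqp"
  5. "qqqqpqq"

"pqq": accepted
"ppqqppqq": accepted
"ppqpqqqpp": accepted
"pqp": accepted
"qqqqpqq": accepted

5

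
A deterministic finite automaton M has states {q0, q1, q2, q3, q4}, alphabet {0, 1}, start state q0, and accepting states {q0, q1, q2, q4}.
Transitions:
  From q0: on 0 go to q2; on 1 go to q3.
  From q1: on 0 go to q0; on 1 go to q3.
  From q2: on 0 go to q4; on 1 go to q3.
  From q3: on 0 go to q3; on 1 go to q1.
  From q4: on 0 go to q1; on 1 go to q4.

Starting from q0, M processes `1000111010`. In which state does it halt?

q0 --1--> q3
q3 --0--> q3
q3 --0--> q3
q3 --0--> q3
q3 --1--> q1
q1 --1--> q3
q3 --1--> q1
q1 --0--> q0
q0 --1--> q3
q3 --0--> q3

q3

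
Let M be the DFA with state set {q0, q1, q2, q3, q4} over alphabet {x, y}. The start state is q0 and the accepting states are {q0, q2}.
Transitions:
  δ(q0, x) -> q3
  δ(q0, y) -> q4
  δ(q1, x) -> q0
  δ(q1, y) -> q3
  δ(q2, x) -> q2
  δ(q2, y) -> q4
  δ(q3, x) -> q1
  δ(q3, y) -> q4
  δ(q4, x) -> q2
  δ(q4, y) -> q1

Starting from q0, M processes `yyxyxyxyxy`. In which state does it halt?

q0 --y--> q4
q4 --y--> q1
q1 --x--> q0
q0 --y--> q4
q4 --x--> q2
q2 --y--> q4
q4 --x--> q2
q2 --y--> q4
q4 --x--> q2
q2 --y--> q4

q4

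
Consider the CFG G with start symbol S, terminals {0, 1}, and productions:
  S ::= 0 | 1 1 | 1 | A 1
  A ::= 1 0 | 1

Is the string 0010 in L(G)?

no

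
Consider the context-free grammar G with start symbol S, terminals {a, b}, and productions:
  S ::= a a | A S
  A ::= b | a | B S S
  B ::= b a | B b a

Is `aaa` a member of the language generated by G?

yes

S ⇒ AS ⇒ aS ⇒ aaa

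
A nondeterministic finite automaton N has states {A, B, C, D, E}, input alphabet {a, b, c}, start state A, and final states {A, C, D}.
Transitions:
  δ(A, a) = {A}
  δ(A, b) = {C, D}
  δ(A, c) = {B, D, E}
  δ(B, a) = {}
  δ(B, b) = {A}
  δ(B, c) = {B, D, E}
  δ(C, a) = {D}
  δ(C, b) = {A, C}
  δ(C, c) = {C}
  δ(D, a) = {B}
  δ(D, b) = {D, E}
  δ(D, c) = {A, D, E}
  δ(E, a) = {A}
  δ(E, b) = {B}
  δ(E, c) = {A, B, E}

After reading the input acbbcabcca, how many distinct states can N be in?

3

Start: {A}
read a: {A}
read c: {B, D, E}
read b: {A, B, D, E}
read b: {A, B, C, D, E}
read c: {A, B, C, D, E}
read a: {A, B, D}
read b: {A, C, D, E}
read c: {A, B, C, D, E}
read c: {A, B, C, D, E}
read a: {A, B, D}
Final reachable set {A, B, D} has 3 states.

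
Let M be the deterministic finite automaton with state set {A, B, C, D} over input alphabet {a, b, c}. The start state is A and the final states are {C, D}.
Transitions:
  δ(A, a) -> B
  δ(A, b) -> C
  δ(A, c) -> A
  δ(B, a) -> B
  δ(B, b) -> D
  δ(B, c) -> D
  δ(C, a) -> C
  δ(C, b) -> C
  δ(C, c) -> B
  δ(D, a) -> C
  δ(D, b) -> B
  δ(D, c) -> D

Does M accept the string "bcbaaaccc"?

accepted

A --b--> C
C --c--> B
B --b--> D
D --a--> C
C --a--> C
C --a--> C
C --c--> B
B --c--> D
D --c--> D
End in state D, which is an accepting state.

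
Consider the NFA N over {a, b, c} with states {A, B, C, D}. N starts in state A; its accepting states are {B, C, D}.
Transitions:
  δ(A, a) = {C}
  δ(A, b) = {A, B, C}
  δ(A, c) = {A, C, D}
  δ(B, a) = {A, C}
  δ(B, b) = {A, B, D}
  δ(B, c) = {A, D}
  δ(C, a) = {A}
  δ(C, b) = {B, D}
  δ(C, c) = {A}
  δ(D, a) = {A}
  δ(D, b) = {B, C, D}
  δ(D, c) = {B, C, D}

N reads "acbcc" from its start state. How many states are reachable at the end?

4

Start: {A}
read a: {C}
read c: {A}
read b: {A, B, C}
read c: {A, C, D}
read c: {A, B, C, D}
Final reachable set {A, B, C, D} has 4 states.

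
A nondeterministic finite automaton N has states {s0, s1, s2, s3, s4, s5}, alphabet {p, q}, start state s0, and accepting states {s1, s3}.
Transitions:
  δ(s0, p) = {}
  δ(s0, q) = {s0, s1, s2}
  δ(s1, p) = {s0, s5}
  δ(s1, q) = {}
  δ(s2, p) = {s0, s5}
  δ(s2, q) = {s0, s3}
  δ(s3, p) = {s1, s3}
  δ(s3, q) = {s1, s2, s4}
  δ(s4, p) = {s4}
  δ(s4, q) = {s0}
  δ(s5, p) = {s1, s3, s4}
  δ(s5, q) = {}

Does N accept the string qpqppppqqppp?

accepted

Start: {s0}
read q: {s0, s1, s2}
read p: {s0, s5}
read q: {s0, s1, s2}
read p: {s0, s5}
read p: {s1, s3, s4}
read p: {s0, s1, s3, s4, s5}
read p: {s0, s1, s3, s4, s5}
read q: {s0, s1, s2, s4}
read q: {s0, s1, s2, s3}
read p: {s0, s1, s3, s5}
read p: {s0, s1, s3, s4, s5}
read p: {s0, s1, s3, s4, s5}
Reachable ∩ accepting = {s1, s3} — nonempty.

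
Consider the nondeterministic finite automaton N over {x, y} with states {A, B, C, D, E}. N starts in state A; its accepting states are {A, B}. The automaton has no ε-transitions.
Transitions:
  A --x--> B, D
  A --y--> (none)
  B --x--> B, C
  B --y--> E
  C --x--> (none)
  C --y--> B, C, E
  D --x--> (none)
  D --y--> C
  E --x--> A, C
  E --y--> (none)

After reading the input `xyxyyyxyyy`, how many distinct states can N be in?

3

Start: {A}
read x: {B, D}
read y: {C, E}
read x: {A, C}
read y: {B, C, E}
read y: {B, C, E}
read y: {B, C, E}
read x: {A, B, C}
read y: {B, C, E}
read y: {B, C, E}
read y: {B, C, E}
Final reachable set {B, C, E} has 3 states.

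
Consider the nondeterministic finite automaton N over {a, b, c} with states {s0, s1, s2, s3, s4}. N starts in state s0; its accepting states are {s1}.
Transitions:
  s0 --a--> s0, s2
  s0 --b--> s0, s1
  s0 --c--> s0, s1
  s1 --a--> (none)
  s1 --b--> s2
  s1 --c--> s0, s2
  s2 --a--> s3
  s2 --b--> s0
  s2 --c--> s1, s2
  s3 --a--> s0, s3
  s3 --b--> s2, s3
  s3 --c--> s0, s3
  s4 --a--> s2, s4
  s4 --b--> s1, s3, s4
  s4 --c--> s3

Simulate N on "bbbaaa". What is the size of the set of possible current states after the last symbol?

3

Start: {s0}
read b: {s0, s1}
read b: {s0, s1, s2}
read b: {s0, s1, s2}
read a: {s0, s2, s3}
read a: {s0, s2, s3}
read a: {s0, s2, s3}
Final reachable set {s0, s2, s3} has 3 states.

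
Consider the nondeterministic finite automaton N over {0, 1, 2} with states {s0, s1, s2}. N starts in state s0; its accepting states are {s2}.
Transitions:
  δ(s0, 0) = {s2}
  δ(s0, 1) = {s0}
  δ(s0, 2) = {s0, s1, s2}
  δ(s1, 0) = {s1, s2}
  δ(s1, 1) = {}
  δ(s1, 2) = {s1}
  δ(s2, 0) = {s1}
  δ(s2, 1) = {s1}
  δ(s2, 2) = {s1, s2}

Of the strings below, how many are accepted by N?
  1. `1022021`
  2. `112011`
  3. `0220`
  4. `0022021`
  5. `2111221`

`1022021`: rejected
`112011`: rejected
`0220`: accepted
`0022021`: rejected
`2111221`: rejected

1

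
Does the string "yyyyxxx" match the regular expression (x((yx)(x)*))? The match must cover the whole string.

No split of yyyyxxx into u·v has x matching u and ((yx)(x)*) matching v.

no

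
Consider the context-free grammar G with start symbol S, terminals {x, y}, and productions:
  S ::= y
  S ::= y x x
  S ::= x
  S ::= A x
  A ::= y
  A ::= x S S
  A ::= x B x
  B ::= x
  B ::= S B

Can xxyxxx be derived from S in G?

yes

S ⇒ Ax ⇒ xSSx ⇒ xxSx ⇒ xxyxxx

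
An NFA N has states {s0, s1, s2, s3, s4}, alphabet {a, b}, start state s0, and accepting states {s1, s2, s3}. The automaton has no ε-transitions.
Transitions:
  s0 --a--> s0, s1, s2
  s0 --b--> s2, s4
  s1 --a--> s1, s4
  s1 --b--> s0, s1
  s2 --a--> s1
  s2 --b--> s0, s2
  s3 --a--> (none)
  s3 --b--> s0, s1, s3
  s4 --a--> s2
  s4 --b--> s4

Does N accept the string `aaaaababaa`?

Start: {s0}
read a: {s0, s1, s2}
read a: {s0, s1, s2, s4}
read a: {s0, s1, s2, s4}
read a: {s0, s1, s2, s4}
read a: {s0, s1, s2, s4}
read b: {s0, s1, s2, s4}
read a: {s0, s1, s2, s4}
read b: {s0, s1, s2, s4}
read a: {s0, s1, s2, s4}
read a: {s0, s1, s2, s4}
Reachable ∩ accepting = {s1, s2} — nonempty.

accepted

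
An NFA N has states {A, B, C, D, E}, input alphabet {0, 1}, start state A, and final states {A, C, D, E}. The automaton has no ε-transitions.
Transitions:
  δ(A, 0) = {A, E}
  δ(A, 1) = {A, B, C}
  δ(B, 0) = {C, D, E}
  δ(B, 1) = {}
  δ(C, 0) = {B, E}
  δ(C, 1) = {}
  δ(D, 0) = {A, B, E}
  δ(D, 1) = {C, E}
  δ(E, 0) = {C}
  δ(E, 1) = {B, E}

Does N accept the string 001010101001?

accepted

Start: {A}
read 0: {A, E}
read 0: {A, C, E}
read 1: {A, B, C, E}
read 0: {A, B, C, D, E}
read 1: {A, B, C, E}
read 0: {A, B, C, D, E}
read 1: {A, B, C, E}
read 0: {A, B, C, D, E}
read 1: {A, B, C, E}
read 0: {A, B, C, D, E}
read 0: {A, B, C, D, E}
read 1: {A, B, C, E}
Reachable ∩ accepting = {A, C, E} — nonempty.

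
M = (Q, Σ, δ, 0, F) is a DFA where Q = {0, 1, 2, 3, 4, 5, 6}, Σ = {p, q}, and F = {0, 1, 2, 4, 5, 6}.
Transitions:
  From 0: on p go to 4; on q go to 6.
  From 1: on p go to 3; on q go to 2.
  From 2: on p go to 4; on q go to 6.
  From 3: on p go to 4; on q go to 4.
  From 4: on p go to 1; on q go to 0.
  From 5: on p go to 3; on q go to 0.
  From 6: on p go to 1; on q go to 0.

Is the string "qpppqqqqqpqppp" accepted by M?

rejected

0 --q--> 6
6 --p--> 1
1 --p--> 3
3 --p--> 4
4 --q--> 0
0 --q--> 6
6 --q--> 0
0 --q--> 6
6 --q--> 0
0 --p--> 4
4 --q--> 0
0 --p--> 4
4 --p--> 1
1 --p--> 3
End in state 3, which is not an accepting state.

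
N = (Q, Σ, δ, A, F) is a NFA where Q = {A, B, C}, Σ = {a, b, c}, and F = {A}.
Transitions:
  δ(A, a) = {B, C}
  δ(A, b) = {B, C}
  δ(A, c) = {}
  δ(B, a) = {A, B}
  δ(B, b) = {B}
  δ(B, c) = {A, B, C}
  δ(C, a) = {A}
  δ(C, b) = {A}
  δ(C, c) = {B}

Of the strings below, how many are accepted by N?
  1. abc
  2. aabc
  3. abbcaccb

3

abc: accepted
aabc: accepted
abbcaccb: accepted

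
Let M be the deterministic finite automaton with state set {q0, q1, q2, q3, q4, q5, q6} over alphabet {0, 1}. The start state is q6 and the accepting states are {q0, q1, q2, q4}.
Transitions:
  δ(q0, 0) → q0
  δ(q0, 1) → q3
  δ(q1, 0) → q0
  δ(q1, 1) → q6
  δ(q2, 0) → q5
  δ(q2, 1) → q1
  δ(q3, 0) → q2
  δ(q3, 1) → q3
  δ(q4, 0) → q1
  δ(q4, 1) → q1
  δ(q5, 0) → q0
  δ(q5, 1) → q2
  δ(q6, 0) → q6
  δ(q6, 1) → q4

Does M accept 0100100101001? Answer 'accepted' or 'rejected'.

q6 --0--> q6
q6 --1--> q4
q4 --0--> q1
q1 --0--> q0
q0 --1--> q3
q3 --0--> q2
q2 --0--> q5
q5 --1--> q2
q2 --0--> q5
q5 --1--> q2
q2 --0--> q5
q5 --0--> q0
q0 --1--> q3
End in state q3, which is not an accepting state.

rejected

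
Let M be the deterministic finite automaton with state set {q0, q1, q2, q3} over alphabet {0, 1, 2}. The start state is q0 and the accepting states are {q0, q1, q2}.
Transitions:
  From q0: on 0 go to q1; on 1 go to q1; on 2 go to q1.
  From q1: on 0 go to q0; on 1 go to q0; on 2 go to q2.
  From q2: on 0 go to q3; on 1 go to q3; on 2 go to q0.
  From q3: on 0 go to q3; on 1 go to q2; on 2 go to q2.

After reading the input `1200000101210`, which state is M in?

q0

q0 --1--> q1
q1 --2--> q2
q2 --0--> q3
q3 --0--> q3
q3 --0--> q3
q3 --0--> q3
q3 --0--> q3
q3 --1--> q2
q2 --0--> q3
q3 --1--> q2
q2 --2--> q0
q0 --1--> q1
q1 --0--> q0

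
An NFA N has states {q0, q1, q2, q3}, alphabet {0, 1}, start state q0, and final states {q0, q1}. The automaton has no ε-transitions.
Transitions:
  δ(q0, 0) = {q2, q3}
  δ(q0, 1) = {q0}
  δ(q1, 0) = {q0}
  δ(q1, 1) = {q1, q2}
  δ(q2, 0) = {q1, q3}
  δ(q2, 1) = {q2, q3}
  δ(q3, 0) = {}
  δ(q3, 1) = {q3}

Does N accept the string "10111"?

rejected

Start: {q0}
read 1: {q0}
read 0: {q2, q3}
read 1: {q2, q3}
read 1: {q2, q3}
read 1: {q2, q3}
Reachable ∩ accepting = {} — empty.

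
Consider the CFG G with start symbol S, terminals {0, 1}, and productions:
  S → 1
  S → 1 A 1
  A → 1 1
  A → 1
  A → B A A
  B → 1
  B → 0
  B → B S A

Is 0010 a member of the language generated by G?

no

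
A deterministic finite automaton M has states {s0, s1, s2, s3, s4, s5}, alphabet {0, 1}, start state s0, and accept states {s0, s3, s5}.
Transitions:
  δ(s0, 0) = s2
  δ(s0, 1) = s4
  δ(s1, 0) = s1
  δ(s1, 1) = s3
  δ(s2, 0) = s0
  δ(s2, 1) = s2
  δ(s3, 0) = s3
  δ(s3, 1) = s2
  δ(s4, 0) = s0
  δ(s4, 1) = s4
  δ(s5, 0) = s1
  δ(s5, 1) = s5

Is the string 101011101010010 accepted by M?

accepted

s0 --1--> s4
s4 --0--> s0
s0 --1--> s4
s4 --0--> s0
s0 --1--> s4
s4 --1--> s4
s4 --1--> s4
s4 --0--> s0
s0 --1--> s4
s4 --0--> s0
s0 --1--> s4
s4 --0--> s0
s0 --0--> s2
s2 --1--> s2
s2 --0--> s0
End in state s0, which is an accepting state.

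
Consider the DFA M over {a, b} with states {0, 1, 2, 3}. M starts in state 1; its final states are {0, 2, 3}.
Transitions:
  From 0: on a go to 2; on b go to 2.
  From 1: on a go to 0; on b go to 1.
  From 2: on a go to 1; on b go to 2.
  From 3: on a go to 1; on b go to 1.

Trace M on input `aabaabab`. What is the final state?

1

1 --a--> 0
0 --a--> 2
2 --b--> 2
2 --a--> 1
1 --a--> 0
0 --b--> 2
2 --a--> 1
1 --b--> 1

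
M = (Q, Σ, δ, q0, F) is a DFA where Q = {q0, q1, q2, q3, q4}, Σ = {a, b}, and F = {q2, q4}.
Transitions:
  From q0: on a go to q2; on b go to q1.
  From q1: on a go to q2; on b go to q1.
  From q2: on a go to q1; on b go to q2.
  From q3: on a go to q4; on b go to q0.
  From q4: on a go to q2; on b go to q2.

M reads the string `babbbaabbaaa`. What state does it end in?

q1

q0 --b--> q1
q1 --a--> q2
q2 --b--> q2
q2 --b--> q2
q2 --b--> q2
q2 --a--> q1
q1 --a--> q2
q2 --b--> q2
q2 --b--> q2
q2 --a--> q1
q1 --a--> q2
q2 --a--> q1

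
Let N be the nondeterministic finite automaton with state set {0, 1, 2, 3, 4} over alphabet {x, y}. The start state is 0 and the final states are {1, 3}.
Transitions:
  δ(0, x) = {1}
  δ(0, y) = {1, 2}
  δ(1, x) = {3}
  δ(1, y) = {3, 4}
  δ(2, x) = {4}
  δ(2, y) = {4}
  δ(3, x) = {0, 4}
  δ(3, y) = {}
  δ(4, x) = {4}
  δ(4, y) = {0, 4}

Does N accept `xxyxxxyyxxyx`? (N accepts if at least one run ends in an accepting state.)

Start: {0}
read x: {1}
read x: {3}
read y: {}
The reachable set is empty and stays empty for the remaining 9 symbols.
Reachable ∩ accepting = {} — empty.

rejected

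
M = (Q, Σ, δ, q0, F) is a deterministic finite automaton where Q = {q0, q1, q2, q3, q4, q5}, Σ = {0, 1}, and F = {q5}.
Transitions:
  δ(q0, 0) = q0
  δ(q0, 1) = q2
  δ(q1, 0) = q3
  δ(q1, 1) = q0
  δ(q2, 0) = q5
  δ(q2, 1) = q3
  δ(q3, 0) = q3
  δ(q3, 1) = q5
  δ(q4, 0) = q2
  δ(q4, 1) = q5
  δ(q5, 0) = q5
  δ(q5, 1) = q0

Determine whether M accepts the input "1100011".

q0 --1--> q2
q2 --1--> q3
q3 --0--> q3
q3 --0--> q3
q3 --0--> q3
q3 --1--> q5
q5 --1--> q0
End in state q0, which is not an accepting state.

rejected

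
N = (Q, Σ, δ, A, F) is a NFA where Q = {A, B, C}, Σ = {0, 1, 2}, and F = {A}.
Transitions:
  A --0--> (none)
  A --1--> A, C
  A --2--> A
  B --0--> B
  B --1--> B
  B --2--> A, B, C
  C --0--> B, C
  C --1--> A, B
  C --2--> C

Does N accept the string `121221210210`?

rejected

Start: {A}
read 1: {A, C}
read 2: {A, C}
read 1: {A, B, C}
read 2: {A, B, C}
read 2: {A, B, C}
read 1: {A, B, C}
read 2: {A, B, C}
read 1: {A, B, C}
read 0: {B, C}
read 2: {A, B, C}
read 1: {A, B, C}
read 0: {B, C}
Reachable ∩ accepting = {} — empty.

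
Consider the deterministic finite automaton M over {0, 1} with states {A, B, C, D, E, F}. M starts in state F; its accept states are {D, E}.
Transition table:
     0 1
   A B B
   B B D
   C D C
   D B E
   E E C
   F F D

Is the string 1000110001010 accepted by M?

F --1--> D
D --0--> B
B --0--> B
B --0--> B
B --1--> D
D --1--> E
E --0--> E
E --0--> E
E --0--> E
E --1--> C
C --0--> D
D --1--> E
E --0--> E
End in state E, which is an accepting state.

accepted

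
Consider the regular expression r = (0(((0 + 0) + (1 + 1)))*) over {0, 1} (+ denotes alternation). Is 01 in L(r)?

yes

Split as 0·1: 0 matches 0 and (((0+0)+(1+1)))* matches 1.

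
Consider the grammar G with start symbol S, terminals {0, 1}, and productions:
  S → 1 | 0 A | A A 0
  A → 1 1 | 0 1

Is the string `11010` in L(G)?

yes

S ⇒ AA0 ⇒ 11A0 ⇒ 11010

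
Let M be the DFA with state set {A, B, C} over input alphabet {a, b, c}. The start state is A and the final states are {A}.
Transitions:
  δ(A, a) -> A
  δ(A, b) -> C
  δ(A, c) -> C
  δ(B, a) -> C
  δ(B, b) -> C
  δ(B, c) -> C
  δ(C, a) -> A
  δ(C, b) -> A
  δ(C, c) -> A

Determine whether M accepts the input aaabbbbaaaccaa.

A --a--> A
A --a--> A
A --a--> A
A --b--> C
C --b--> A
A --b--> C
C --b--> A
A --a--> A
A --a--> A
A --a--> A
A --c--> C
C --c--> A
A --a--> A
A --a--> A
End in state A, which is an accepting state.

accepted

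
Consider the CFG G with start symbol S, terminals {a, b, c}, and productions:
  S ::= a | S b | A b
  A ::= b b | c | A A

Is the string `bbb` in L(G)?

S ⇒ Ab ⇒ bbb

yes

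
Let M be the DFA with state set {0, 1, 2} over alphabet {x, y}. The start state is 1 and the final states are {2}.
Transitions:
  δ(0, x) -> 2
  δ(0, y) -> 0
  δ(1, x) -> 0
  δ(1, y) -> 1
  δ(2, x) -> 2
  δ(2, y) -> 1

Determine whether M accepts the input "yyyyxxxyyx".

rejected

1 --y--> 1
1 --y--> 1
1 --y--> 1
1 --y--> 1
1 --x--> 0
0 --x--> 2
2 --x--> 2
2 --y--> 1
1 --y--> 1
1 --x--> 0
End in state 0, which is not an accepting state.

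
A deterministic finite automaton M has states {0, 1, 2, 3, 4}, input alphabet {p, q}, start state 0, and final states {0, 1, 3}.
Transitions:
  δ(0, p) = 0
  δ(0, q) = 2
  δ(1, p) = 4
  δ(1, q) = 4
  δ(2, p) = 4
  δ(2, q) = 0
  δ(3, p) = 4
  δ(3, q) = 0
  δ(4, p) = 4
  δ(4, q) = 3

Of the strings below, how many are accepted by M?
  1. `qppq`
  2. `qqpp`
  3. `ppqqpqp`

`qppq`: accepted
`qqpp`: accepted
`ppqqpqp`: rejected

2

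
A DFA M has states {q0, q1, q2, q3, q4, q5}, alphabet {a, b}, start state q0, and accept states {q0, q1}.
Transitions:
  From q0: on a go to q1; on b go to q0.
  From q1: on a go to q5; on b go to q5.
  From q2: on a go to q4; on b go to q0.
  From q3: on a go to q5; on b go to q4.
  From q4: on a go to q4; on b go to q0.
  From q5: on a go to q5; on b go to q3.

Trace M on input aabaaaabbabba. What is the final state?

q0 --a--> q1
q1 --a--> q5
q5 --b--> q3
q3 --a--> q5
q5 --a--> q5
q5 --a--> q5
q5 --a--> q5
q5 --b--> q3
q3 --b--> q4
q4 --a--> q4
q4 --b--> q0
q0 --b--> q0
q0 --a--> q1

q1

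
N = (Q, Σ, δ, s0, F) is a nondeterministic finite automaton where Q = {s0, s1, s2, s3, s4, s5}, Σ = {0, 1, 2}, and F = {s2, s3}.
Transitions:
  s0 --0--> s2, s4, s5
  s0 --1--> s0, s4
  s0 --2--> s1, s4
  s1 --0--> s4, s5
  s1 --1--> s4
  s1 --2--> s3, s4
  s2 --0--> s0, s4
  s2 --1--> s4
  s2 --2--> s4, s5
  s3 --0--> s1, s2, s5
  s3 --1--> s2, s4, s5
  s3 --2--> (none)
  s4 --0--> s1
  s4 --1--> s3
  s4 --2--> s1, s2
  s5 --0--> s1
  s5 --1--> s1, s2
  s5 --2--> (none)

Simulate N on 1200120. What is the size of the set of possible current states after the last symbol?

Start: {s0}
read 1: {s0, s4}
read 2: {s1, s2, s4}
read 0: {s0, s1, s4, s5}
read 0: {s1, s2, s4, s5}
read 1: {s1, s2, s3, s4}
read 2: {s1, s2, s3, s4, s5}
read 0: {s0, s1, s2, s4, s5}
Final reachable set {s0, s1, s2, s4, s5} has 5 states.

5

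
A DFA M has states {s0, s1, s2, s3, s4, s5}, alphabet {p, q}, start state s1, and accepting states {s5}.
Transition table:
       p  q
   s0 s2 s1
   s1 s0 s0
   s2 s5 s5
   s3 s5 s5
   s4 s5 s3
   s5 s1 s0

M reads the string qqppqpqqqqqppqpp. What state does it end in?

s5

s1 --q--> s0
s0 --q--> s1
s1 --p--> s0
s0 --p--> s2
s2 --q--> s5
s5 --p--> s1
s1 --q--> s0
s0 --q--> s1
s1 --q--> s0
s0 --q--> s1
s1 --q--> s0
s0 --p--> s2
s2 --p--> s5
s5 --q--> s0
s0 --p--> s2
s2 --p--> s5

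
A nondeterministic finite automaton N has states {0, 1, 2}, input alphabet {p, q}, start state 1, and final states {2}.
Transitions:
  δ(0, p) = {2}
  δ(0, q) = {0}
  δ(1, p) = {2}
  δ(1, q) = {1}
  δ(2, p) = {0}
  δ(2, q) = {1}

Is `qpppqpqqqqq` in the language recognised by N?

rejected

Start: {1}
read q: {1}
read p: {2}
read p: {0}
read p: {2}
read q: {1}
read p: {2}
read q: {1}
read q: {1}
read q: {1}
read q: {1}
read q: {1}
Reachable ∩ accepting = {} — empty.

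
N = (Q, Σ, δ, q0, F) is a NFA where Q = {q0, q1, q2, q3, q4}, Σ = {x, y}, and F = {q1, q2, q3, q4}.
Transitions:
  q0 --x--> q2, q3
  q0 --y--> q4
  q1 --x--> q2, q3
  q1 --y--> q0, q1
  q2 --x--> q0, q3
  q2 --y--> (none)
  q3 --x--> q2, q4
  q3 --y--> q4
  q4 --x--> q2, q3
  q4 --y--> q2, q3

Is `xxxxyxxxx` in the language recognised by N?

Start: {q0}
read x: {q2, q3}
read x: {q0, q2, q3, q4}
read x: {q0, q2, q3, q4}
read x: {q0, q2, q3, q4}
read y: {q2, q3, q4}
read x: {q0, q2, q3, q4}
read x: {q0, q2, q3, q4}
read x: {q0, q2, q3, q4}
read x: {q0, q2, q3, q4}
Reachable ∩ accepting = {q2, q3, q4} — nonempty.

accepted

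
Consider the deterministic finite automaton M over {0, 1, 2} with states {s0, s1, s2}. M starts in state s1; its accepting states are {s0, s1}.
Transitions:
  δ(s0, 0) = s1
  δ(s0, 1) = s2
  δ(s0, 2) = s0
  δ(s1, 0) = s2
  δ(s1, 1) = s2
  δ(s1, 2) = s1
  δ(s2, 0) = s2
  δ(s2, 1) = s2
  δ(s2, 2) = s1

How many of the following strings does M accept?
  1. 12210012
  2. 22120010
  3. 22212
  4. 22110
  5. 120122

3

12210012: accepted
22120010: rejected
22212: accepted
22110: rejected
120122: accepted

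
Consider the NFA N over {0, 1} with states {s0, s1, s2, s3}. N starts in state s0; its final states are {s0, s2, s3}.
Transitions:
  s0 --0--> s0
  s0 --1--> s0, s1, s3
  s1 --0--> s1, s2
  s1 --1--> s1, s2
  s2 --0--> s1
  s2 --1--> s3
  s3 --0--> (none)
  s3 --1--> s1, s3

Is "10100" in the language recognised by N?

accepted

Start: {s0}
read 1: {s0, s1, s3}
read 0: {s0, s1, s2}
read 1: {s0, s1, s2, s3}
read 0: {s0, s1, s2}
read 0: {s0, s1, s2}
Reachable ∩ accepting = {s0, s2} — nonempty.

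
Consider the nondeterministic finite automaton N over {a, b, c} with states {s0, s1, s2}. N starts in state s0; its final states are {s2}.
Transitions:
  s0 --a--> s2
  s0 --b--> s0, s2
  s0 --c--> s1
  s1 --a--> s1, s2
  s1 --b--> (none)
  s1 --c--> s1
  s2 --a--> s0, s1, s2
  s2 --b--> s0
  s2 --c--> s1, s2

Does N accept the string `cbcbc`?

rejected

Start: {s0}
read c: {s1}
read b: {}
The reachable set is empty and stays empty for the remaining 3 symbols.
Reachable ∩ accepting = {} — empty.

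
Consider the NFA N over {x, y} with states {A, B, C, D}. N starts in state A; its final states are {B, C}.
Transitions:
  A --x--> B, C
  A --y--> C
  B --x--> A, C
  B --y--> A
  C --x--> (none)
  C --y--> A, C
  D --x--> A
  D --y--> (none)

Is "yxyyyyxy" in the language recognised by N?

rejected

Start: {A}
read y: {C}
read x: {}
The reachable set is empty and stays empty for the remaining 6 symbols.
Reachable ∩ accepting = {} — empty.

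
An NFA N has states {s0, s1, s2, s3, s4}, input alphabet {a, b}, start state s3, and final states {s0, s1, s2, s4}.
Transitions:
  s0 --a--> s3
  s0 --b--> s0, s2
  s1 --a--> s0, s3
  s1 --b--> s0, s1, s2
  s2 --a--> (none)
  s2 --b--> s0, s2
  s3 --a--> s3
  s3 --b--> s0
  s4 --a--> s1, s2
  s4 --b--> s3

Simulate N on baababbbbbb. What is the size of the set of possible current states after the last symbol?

2

Start: {s3}
read b: {s0}
read a: {s3}
read a: {s3}
read b: {s0}
read a: {s3}
read b: {s0}
read b: {s0, s2}
read b: {s0, s2}
read b: {s0, s2}
read b: {s0, s2}
read b: {s0, s2}
Final reachable set {s0, s2} has 2 states.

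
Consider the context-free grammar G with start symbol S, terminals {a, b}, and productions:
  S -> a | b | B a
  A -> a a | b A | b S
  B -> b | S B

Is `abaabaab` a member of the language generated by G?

no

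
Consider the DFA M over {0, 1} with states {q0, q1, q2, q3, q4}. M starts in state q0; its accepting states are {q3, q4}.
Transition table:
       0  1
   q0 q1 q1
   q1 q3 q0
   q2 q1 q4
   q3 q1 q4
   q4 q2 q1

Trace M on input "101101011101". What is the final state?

q0

q0 --1--> q1
q1 --0--> q3
q3 --1--> q4
q4 --1--> q1
q1 --0--> q3
q3 --1--> q4
q4 --0--> q2
q2 --1--> q4
q4 --1--> q1
q1 --1--> q0
q0 --0--> q1
q1 --1--> q0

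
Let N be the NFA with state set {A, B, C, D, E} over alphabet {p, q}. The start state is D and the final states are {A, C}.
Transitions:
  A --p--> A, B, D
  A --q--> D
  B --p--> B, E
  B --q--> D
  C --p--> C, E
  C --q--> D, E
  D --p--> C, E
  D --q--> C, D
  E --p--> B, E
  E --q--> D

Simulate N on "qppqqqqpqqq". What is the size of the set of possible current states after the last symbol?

3

Start: {D}
read q: {C, D}
read p: {C, E}
read p: {B, C, E}
read q: {D, E}
read q: {C, D}
read q: {C, D, E}
read q: {C, D, E}
read p: {B, C, E}
read q: {D, E}
read q: {C, D}
read q: {C, D, E}
Final reachable set {C, D, E} has 3 states.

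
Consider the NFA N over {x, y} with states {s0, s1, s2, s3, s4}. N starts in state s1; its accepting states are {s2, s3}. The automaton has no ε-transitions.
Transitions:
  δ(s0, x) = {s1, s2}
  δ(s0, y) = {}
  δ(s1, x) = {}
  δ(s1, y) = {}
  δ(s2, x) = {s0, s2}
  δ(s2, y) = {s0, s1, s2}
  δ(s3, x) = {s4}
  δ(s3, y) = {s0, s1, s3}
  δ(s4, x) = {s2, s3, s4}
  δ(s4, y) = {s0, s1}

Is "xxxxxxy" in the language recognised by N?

Start: {s1}
read x: {}
The reachable set is empty and stays empty for the remaining 6 symbols.
Reachable ∩ accepting = {} — empty.

rejected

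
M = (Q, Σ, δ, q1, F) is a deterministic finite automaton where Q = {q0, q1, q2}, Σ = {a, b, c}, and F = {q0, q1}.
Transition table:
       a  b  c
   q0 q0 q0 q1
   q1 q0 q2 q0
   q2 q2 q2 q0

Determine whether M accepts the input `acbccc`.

accepted

q1 --a--> q0
q0 --c--> q1
q1 --b--> q2
q2 --c--> q0
q0 --c--> q1
q1 --c--> q0
End in state q0, which is an accepting state.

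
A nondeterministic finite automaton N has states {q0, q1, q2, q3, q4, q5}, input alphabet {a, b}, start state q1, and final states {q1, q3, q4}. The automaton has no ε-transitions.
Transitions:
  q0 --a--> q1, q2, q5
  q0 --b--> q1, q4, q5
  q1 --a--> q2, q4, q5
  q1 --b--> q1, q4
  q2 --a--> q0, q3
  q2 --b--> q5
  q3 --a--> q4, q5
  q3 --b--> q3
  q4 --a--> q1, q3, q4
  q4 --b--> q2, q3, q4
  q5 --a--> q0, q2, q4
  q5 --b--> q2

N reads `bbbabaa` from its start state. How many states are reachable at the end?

Start: {q1}
read b: {q1, q4}
read b: {q1, q2, q3, q4}
read b: {q1, q2, q3, q4, q5}
read a: {q0, q1, q2, q3, q4, q5}
read b: {q1, q2, q3, q4, q5}
read a: {q0, q1, q2, q3, q4, q5}
read a: {q0, q1, q2, q3, q4, q5}
Final reachable set {q0, q1, q2, q3, q4, q5} has 6 states.

6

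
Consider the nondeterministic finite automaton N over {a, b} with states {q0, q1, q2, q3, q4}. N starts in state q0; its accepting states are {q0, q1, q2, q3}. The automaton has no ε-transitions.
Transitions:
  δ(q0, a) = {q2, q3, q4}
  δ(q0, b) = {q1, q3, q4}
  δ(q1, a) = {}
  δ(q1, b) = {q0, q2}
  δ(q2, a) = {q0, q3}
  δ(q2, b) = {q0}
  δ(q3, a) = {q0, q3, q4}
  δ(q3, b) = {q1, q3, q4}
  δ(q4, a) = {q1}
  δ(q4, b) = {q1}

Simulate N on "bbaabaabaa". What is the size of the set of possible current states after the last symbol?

Start: {q0}
read b: {q1, q3, q4}
read b: {q0, q1, q2, q3, q4}
read a: {q0, q1, q2, q3, q4}
read a: {q0, q1, q2, q3, q4}
read b: {q0, q1, q2, q3, q4}
read a: {q0, q1, q2, q3, q4}
read a: {q0, q1, q2, q3, q4}
read b: {q0, q1, q2, q3, q4}
read a: {q0, q1, q2, q3, q4}
read a: {q0, q1, q2, q3, q4}
Final reachable set {q0, q1, q2, q3, q4} has 5 states.

5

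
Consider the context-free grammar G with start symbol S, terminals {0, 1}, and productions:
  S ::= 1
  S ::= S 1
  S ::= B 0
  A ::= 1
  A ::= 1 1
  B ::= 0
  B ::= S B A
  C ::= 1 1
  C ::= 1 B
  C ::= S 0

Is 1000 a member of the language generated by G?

no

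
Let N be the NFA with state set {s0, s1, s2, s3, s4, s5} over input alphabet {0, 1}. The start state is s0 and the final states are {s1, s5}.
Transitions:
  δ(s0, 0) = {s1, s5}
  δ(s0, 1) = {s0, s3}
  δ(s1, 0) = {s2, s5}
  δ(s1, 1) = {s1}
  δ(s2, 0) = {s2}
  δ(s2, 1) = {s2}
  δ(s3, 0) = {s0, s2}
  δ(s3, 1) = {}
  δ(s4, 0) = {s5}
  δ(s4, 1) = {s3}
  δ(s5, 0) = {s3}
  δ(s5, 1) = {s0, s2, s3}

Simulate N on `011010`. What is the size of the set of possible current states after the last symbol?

Start: {s0}
read 0: {s1, s5}
read 1: {s0, s1, s2, s3}
read 1: {s0, s1, s2, s3}
read 0: {s0, s1, s2, s5}
read 1: {s0, s1, s2, s3}
read 0: {s0, s1, s2, s5}
Final reachable set {s0, s1, s2, s5} has 4 states.

4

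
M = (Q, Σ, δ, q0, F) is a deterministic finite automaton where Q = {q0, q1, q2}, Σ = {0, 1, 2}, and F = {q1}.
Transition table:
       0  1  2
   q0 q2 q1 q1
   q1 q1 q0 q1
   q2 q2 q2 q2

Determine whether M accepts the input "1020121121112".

q0 --1--> q1
q1 --0--> q1
q1 --2--> q1
q1 --0--> q1
q1 --1--> q0
q0 --2--> q1
q1 --1--> q0
q0 --1--> q1
q1 --2--> q1
q1 --1--> q0
q0 --1--> q1
q1 --1--> q0
q0 --2--> q1
End in state q1, which is an accepting state.

accepted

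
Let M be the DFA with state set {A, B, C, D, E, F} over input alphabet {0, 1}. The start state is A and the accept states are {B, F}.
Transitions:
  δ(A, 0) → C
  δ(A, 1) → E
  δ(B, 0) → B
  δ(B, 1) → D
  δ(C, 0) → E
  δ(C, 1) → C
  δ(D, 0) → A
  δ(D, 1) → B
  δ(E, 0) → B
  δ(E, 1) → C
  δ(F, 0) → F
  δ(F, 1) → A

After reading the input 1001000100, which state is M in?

A --1--> E
E --0--> B
B --0--> B
B --1--> D
D --0--> A
A --0--> C
C --0--> E
E --1--> C
C --0--> E
E --0--> B

B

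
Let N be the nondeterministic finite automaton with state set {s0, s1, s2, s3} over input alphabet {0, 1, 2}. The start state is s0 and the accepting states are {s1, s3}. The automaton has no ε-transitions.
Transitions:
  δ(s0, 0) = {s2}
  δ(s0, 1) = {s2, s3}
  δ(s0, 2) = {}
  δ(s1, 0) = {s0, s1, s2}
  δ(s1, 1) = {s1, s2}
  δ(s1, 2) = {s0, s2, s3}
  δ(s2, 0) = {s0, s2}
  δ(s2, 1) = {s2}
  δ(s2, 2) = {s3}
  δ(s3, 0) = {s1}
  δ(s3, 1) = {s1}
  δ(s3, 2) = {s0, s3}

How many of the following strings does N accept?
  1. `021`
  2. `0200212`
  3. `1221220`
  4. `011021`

`021`: accepted
`0200212`: accepted
`1221220`: accepted
`011021`: accepted

4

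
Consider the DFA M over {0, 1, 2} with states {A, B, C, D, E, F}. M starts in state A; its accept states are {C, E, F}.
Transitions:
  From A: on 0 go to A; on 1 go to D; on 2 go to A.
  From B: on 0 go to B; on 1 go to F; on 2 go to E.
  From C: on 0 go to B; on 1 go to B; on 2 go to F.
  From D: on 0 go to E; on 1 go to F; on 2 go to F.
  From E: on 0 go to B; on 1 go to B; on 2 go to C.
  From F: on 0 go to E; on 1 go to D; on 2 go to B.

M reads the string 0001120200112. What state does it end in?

A --0--> A
A --0--> A
A --0--> A
A --1--> D
D --1--> F
F --2--> B
B --0--> B
B --2--> E
E --0--> B
B --0--> B
B --1--> F
F --1--> D
D --2--> F

F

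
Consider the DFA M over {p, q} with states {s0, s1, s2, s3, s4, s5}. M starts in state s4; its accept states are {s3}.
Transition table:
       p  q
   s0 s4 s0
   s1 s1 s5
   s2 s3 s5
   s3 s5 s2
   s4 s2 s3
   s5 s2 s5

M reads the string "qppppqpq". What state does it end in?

s4 --q--> s3
s3 --p--> s5
s5 --p--> s2
s2 --p--> s3
s3 --p--> s5
s5 --q--> s5
s5 --p--> s2
s2 --q--> s5

s5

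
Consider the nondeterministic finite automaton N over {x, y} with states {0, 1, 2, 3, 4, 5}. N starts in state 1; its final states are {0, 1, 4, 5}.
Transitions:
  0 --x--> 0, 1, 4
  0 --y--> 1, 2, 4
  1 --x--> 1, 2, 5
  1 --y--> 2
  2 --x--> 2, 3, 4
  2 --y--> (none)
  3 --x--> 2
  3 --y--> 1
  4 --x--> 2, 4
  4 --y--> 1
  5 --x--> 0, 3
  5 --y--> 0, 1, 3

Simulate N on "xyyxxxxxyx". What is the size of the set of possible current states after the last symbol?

6

Start: {1}
read x: {1, 2, 5}
read y: {0, 1, 2, 3}
read y: {1, 2, 4}
read x: {1, 2, 3, 4, 5}
read x: {0, 1, 2, 3, 4, 5}
read x: {0, 1, 2, 3, 4, 5}
read x: {0, 1, 2, 3, 4, 5}
read x: {0, 1, 2, 3, 4, 5}
read y: {0, 1, 2, 3, 4}
read x: {0, 1, 2, 3, 4, 5}
Final reachable set {0, 1, 2, 3, 4, 5} has 6 states.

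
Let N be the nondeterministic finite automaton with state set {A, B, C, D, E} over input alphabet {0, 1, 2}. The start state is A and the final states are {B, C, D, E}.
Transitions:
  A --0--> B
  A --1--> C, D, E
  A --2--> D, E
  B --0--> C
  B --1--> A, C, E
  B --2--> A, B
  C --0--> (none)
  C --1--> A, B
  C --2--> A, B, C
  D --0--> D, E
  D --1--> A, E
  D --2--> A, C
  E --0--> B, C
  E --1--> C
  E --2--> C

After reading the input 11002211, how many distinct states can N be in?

5

Start: {A}
read 1: {C, D, E}
read 1: {A, B, C, E}
read 0: {B, C}
read 0: {C}
read 2: {A, B, C}
read 2: {A, B, C, D, E}
read 1: {A, B, C, D, E}
read 1: {A, B, C, D, E}
Final reachable set {A, B, C, D, E} has 5 states.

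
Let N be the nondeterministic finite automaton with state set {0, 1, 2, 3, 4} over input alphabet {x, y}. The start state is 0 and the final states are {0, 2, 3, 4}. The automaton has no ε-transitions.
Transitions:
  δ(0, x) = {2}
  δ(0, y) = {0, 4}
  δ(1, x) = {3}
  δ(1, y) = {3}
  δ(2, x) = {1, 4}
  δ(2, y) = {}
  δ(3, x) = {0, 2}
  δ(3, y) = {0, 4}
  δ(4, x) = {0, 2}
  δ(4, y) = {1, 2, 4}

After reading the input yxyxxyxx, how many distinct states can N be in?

Start: {0}
read y: {0, 4}
read x: {0, 2}
read y: {0, 4}
read x: {0, 2}
read x: {1, 2, 4}
read y: {1, 2, 3, 4}
read x: {0, 1, 2, 3, 4}
read x: {0, 1, 2, 3, 4}
Final reachable set {0, 1, 2, 3, 4} has 5 states.

5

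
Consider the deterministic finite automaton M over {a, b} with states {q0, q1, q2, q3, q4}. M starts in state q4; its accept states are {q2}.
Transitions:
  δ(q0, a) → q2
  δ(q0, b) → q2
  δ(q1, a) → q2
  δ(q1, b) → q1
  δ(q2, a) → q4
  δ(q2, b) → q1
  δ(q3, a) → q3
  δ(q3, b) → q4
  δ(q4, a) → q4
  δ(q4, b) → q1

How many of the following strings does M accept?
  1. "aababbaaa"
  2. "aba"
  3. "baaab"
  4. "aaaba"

"aababbaaa": rejected
"aba": accepted
"baaab": rejected
"aaaba": accepted

2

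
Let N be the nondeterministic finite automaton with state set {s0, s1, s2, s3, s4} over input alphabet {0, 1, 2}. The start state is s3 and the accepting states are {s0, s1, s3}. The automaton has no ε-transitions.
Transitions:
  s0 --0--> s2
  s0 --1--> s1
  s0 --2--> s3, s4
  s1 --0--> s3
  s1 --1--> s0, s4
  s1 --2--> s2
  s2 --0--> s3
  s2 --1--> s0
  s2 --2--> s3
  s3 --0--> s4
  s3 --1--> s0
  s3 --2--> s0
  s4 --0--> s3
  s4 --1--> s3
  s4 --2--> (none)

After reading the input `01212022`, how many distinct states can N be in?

Start: {s3}
read 0: {s4}
read 1: {s3}
read 2: {s0}
read 1: {s1}
read 2: {s2}
read 0: {s3}
read 2: {s0}
read 2: {s3, s4}
Final reachable set {s3, s4} has 2 states.

2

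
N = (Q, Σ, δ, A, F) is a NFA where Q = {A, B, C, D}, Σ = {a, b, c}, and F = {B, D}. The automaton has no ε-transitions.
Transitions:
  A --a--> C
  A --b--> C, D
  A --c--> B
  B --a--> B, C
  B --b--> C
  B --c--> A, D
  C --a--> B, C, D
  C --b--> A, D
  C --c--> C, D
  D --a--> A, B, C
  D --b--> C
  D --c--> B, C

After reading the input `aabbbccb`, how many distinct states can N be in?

Start: {A}
read a: {C}
read a: {B, C, D}
read b: {A, C, D}
read b: {A, C, D}
read b: {A, C, D}
read c: {B, C, D}
read c: {A, B, C, D}
read b: {A, C, D}
Final reachable set {A, C, D} has 3 states.

3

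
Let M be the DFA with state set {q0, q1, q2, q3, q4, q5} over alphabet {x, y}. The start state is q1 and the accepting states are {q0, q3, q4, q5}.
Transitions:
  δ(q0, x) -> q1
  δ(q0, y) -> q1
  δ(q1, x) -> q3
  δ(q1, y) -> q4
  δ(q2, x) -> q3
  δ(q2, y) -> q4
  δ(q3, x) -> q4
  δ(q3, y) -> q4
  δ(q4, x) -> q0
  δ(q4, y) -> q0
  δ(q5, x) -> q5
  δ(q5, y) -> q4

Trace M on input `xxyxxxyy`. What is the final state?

q1

q1 --x--> q3
q3 --x--> q4
q4 --y--> q0
q0 --x--> q1
q1 --x--> q3
q3 --x--> q4
q4 --y--> q0
q0 --y--> q1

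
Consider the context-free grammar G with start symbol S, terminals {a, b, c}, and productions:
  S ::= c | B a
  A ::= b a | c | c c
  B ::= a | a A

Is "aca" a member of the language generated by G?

yes

S ⇒ Ba ⇒ aAa ⇒ aca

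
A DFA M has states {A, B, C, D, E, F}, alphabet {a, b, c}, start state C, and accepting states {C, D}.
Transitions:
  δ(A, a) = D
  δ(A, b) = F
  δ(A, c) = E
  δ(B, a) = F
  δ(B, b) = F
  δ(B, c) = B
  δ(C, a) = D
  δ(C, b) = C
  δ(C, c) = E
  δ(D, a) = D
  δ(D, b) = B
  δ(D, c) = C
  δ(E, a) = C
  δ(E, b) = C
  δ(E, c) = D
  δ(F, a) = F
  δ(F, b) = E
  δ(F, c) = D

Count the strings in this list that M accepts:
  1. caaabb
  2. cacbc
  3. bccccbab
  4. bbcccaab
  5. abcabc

caaabb: rejected
cacbc: rejected
bccccbab: rejected
bbcccaab: rejected
abcabc: accepted

1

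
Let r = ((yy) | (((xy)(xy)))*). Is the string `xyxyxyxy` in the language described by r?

yes

The right alternative (((xy)(xy)))* matches xyxyxyxy.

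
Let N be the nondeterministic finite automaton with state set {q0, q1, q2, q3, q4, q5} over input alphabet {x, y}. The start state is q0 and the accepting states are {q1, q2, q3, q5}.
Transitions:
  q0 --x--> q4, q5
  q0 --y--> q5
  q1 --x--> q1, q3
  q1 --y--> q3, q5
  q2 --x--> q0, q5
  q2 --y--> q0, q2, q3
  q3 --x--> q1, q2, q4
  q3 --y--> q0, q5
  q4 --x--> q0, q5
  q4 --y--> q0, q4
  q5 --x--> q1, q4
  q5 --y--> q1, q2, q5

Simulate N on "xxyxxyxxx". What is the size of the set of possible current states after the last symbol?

Start: {q0}
read x: {q4, q5}
read x: {q0, q1, q4, q5}
read y: {q0, q1, q2, q3, q4, q5}
read x: {q0, q1, q2, q3, q4, q5}
read x: {q0, q1, q2, q3, q4, q5}
read y: {q0, q1, q2, q3, q4, q5}
read x: {q0, q1, q2, q3, q4, q5}
read x: {q0, q1, q2, q3, q4, q5}
read x: {q0, q1, q2, q3, q4, q5}
Final reachable set {q0, q1, q2, q3, q4, q5} has 6 states.

6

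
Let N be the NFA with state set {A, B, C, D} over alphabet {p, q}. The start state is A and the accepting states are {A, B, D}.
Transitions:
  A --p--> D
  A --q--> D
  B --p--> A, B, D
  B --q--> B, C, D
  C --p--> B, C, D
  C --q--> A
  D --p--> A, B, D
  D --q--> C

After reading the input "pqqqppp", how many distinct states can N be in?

3

Start: {A}
read p: {D}
read q: {C}
read q: {A}
read q: {D}
read p: {A, B, D}
read p: {A, B, D}
read p: {A, B, D}
Final reachable set {A, B, D} has 3 states.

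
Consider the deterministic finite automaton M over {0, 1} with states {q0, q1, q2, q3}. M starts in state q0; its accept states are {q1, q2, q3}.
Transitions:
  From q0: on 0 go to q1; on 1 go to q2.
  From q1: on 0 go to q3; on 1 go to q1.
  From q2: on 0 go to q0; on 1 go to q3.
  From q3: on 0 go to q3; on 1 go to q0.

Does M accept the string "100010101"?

q0 --1--> q2
q2 --0--> q0
q0 --0--> q1
q1 --0--> q3
q3 --1--> q0
q0 --0--> q1
q1 --1--> q1
q1 --0--> q3
q3 --1--> q0
End in state q0, which is not an accepting state.

rejected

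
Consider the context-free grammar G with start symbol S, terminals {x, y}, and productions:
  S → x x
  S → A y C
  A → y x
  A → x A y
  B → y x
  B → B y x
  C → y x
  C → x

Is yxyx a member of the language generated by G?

S ⇒ AyC ⇒ yxyC ⇒ yxyx

yes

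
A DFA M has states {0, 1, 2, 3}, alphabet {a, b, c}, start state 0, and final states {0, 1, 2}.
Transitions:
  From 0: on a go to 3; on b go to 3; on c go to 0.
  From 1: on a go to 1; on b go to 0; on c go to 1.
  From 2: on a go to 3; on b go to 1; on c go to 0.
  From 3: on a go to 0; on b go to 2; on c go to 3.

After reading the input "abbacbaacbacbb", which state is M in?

0 --a--> 3
3 --b--> 2
2 --b--> 1
1 --a--> 1
1 --c--> 1
1 --b--> 0
0 --a--> 3
3 --a--> 0
0 --c--> 0
0 --b--> 3
3 --a--> 0
0 --c--> 0
0 --b--> 3
3 --b--> 2

2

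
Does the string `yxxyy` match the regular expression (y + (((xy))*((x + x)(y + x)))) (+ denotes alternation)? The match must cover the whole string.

Neither y nor (((xy))*((x+x)(y+x))) matches yxxyy.

no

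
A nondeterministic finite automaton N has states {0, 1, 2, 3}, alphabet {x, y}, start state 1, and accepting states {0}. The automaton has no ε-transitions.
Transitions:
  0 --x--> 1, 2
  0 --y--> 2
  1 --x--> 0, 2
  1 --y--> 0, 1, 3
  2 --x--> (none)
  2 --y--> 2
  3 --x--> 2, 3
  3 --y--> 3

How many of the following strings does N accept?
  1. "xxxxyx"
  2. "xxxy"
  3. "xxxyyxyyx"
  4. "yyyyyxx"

2

"xxxxyx": accepted
"xxxy": rejected
"xxxyyxyyx": rejected
"yyyyyxx": accepted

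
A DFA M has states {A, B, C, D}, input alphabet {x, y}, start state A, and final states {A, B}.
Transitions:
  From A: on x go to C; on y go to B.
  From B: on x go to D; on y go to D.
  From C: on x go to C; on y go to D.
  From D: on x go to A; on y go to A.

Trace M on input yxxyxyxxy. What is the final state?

A --y--> B
B --x--> D
D --x--> A
A --y--> B
B --x--> D
D --y--> A
A --x--> C
C --x--> C
C --y--> D

D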